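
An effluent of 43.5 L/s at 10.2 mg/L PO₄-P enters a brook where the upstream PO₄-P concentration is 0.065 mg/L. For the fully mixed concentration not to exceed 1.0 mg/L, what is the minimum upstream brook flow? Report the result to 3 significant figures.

428 L/s

Set C_mix = 1.0: (Q·0.06500 + 43.50·10.20) / (Q + 43.50) = 1.0
→ Q = 43.50·(10.20 − 1.0)/(1.0 − 0.06500) = 428.0 L/s.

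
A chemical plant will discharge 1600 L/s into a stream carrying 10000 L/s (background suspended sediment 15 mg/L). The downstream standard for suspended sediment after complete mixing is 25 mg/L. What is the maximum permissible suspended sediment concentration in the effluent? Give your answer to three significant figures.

87.5 mg/L

At the limit, (Qr·Cr + Qe·Cₑ)/(Qr + Qe) = 25:
Cₑ = (11600·25 − 10000·15.00) / 1600 = 87.50 mg/L.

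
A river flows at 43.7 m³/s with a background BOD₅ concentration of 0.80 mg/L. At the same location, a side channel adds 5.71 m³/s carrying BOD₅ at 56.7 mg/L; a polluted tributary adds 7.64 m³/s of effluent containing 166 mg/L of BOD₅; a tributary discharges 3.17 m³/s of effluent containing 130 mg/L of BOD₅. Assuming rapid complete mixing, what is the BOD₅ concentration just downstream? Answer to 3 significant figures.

33.9 mg/L

After mixing, C = (43.70·0.8000 + 5.710·56.70 + 7.640·166.0 + 3.170·130.0) / 60.22 = 2039/60.22 = 33.86 mg/L.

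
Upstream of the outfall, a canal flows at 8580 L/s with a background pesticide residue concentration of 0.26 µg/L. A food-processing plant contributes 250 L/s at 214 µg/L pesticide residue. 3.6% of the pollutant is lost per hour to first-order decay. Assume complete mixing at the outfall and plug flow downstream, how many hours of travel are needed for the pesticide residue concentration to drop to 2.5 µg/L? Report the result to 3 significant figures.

25.3 h

After mixing, C = (8580·0.2600 + 250.0·214.0) / 8830 = 55730/8830 = 6.312 µg/L.
3.6%/h lost → k = −ln(1 − 0.036) = 0.03666 h⁻¹.
6.312·exp(−k·t) = 2.5 → t = ln(6.312/2.5)/k = 90930 s = 25.26 h.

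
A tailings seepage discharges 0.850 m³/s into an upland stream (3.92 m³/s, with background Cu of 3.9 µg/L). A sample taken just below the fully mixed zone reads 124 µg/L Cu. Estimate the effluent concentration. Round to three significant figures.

Mass balance: 3.920·3.900 + 0.8500·Cₑ = 4.770·124.0
→ Cₑ = (4.770·124.0 − 3.920·3.900) / 0.8500 = 677.9 µg/L.

678 µg/L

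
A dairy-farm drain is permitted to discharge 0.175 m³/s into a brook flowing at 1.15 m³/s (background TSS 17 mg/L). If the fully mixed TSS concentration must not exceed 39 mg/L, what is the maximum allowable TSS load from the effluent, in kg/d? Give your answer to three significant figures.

2780 kg/d

Mass balance at the limit: 1.150·17.00 + 0.1750·Cₑ = 1.325·39 → Cₑ = 183.6 mg/L.
Load = 0.1750 m³/s × 183.6 g/m³ × 86 400 s/d = 2776 kg/d.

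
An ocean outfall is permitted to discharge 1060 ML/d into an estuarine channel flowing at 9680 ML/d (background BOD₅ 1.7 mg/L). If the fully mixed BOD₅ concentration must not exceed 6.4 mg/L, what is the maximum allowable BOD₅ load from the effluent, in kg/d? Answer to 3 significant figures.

Mass balance at the limit: 9680·1.700 + 1060·Cₑ = 10740·6.4 → Cₑ = 49.32 mg/L.
1060 ML/d = 12.27 m³/s. Load = 12.27 m³/s × 49.32 g/m³ × 86 400 s/d = 52280 kg/d.

52300 kg/d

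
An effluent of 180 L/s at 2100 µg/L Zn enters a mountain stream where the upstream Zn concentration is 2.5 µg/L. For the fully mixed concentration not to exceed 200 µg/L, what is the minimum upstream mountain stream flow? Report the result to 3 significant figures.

Set C_mix = 200: (Q·2.500 + 180.0·2100) / (Q + 180.0) = 200
→ Q = 180.0·(2100 − 200)/(200 − 2.500) = 1732 L/s.

1730 L/s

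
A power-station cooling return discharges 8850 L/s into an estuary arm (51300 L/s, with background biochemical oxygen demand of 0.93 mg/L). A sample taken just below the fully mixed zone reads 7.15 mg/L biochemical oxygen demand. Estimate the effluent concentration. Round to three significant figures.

Mass balance: 51300·0.9300 + 8850·Cₑ = 60150·7.150
→ Cₑ = (60150·7.150 − 51300·0.9300) / 8850 = 43.20 mg/L.

43.2 mg/L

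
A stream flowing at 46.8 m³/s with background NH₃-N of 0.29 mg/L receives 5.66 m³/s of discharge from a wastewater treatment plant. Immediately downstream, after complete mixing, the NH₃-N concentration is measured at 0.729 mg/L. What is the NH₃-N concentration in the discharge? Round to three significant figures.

4.36 mg/L

Mass balance: 46.80·0.2900 + 5.660·Cₑ = 52.46·0.7290
→ Cₑ = (52.46·0.7290 − 46.80·0.2900) / 5.660 = 4.359 mg/L.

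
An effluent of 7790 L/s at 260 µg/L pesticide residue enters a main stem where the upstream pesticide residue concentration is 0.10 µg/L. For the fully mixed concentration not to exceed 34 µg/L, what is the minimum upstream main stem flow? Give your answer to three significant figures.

Set C_mix = 34: (Q·0.1000 + 7790·260.0) / (Q + 7790) = 34
→ Q = 7790·(260.0 − 34)/(34 − 0.1000) = 51930 L/s.

51900 L/s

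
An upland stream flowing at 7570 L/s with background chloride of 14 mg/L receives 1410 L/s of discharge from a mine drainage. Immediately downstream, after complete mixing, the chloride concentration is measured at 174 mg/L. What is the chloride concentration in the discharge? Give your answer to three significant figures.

1030 mg/L

Mass balance: 7570·14.00 + 1410·Cₑ = 8980·174.0
→ Cₑ = (8980·174.0 − 7570·14.00) / 1410 = 1033 mg/L.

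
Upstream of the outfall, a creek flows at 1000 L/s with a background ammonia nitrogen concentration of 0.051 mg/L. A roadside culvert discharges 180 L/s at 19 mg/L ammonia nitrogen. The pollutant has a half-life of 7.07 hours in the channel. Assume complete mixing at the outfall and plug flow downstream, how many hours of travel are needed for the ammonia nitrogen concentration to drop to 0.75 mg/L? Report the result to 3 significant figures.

After mixing, C = (1000·0.05100 + 180.0·19.00) / 1180 = 3471/1180 = 2.942 mg/L.
Half-life 7.07 h → k = ln 2 / 7.07 = 0.09804 h⁻¹ = 2.353 d⁻¹.
2.942·exp(−k·t) = 0.75 → t = ln(2.942/0.75)/k = 50180 s = 13.94 h.

13.9 h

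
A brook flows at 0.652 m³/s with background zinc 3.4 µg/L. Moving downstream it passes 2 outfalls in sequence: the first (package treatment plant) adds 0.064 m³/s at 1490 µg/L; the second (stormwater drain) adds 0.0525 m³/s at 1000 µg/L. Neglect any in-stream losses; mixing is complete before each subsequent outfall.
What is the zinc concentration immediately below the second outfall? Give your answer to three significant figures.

195 µg/L

Outfall 1: combined Q = 0.7160 m³/s; C = (0.6520·3.400 + 0.06400·1490)/0.7160 = 136.3 µg/L.
Outfall 2: combined Q = 0.7685 m³/s; C = (0.7160·136.3 + 0.05250·1000)/0.7685 = 195.3 µg/L.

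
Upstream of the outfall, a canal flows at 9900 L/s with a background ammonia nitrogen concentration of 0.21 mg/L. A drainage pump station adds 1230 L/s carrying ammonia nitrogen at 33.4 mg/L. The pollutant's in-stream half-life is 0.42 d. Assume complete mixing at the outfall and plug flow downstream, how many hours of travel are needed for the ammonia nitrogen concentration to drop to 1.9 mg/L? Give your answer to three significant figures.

10.4 h

Flow-weighted average: C = (9900·0.2100 + 1230·33.40) / 11130 = 43160/11130 = 3.878 mg/L.
Half-life 0.42 d → k = ln 2 / 0.42 = 1.650 d⁻¹.
3.878·exp(−k·t) = 1.9 → t = ln(3.878/1.9)/k = 37350 s = 10.38 h.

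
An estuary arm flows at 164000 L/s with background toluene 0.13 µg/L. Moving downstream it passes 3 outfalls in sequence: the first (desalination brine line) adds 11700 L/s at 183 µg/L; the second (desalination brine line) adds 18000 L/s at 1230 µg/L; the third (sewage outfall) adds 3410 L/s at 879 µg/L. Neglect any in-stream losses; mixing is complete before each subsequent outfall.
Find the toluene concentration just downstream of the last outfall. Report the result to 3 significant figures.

139 µg/L

Below outfall 1: Q → 175700 L/s, C = (164000·0.1300 + 11700·183.0)/175700 = 12.31 µg/L.
Below outfall 2: Q → 193700 L/s, C = (175700·12.31 + 18000·1230)/193700 = 125.5 µg/L.
Below outfall 3: Q → 197100 L/s, C = (193700·125.5 + 3410·879.0)/197100 = 138.5 µg/L.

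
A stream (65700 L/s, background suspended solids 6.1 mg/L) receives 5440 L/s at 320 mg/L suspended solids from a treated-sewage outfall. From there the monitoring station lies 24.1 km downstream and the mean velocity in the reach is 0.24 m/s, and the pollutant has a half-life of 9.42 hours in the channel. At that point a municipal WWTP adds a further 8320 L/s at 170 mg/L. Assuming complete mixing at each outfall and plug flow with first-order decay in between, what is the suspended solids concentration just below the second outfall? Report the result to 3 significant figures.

Conservation of mass: C = (65700·6.100 + 5440·320.0) / 71140 = 2142000/71140 = 30.10 mg/L; combined flow 71140 L/s.
Travel time t = 24.1·1000 / 0.24 = 100400 s = 27.89 h.
Half-life 9.42 h → k = ln 2 / 9.42 = 0.07358 h⁻¹ = 1.766 d⁻¹.
First-order decay: C = 30.10·exp(−k·t) = 30.10·0.1284 = 3.866 mg/L.
Second outfall: C = (71140·3.866 + 8320·170.0)/79460 = 21.26 mg/L.

21.3 mg/L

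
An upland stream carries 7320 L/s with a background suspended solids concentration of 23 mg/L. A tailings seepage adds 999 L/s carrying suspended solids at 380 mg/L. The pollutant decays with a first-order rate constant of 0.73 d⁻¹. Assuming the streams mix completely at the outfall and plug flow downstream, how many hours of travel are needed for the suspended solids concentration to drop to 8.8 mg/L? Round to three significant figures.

Mixed concentration C = ΣQC/ΣQ = (7320·23.00 + 999.0·380.0) / 8319 = 548000/8319 = 65.87 mg/L.
65.87·exp(−k·t) = 8.8 → t = ln(65.87/8.8)/k = 238200 s = 66.18 h.

66.2 h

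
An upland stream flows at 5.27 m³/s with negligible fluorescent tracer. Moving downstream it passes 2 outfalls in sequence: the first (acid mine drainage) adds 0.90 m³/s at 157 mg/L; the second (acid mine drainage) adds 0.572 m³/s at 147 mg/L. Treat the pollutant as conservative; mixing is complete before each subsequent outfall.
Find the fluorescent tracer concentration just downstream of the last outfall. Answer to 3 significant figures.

After outfall 1: Q = 5.270 + 0.9000 = 6.170 m³/s; C = (5.270·0 + 0.9000·157.0)/6.170 = 22.90 mg/L.
After outfall 2: Q = 6.170 + 0.5720 = 6.742 m³/s; C = (6.170·22.90 + 0.5720·147.0)/6.742 = 33.43 mg/L.

33.4 mg/L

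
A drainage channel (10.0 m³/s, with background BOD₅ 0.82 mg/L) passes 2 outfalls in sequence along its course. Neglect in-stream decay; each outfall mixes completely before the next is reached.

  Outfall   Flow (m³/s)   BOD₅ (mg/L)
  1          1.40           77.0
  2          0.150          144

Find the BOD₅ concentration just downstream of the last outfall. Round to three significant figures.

11.9 mg/L

Below outfall 1: Q → 11.40 m³/s, C = (10.00·0.8200 + 1.400·77.00)/11.40 = 10.18 mg/L.
Below outfall 2: Q → 11.55 m³/s, C = (11.40·10.18 + 0.1500·144.0)/11.55 = 11.91 mg/L.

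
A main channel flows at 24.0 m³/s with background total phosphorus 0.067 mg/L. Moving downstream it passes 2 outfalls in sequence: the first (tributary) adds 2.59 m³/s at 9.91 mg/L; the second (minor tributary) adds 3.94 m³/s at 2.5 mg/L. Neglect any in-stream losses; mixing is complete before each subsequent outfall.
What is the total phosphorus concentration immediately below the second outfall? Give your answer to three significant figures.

After outfall 1: Q = 24.00 + 2.590 = 26.59 m³/s; C = (24.00·0.06700 + 2.590·9.910)/26.59 = 1.026 mg/L.
After outfall 2: Q = 26.59 + 3.940 = 30.53 m³/s; C = (26.59·1.026 + 3.940·2.500)/30.53 = 1.216 mg/L.

1.22 mg/L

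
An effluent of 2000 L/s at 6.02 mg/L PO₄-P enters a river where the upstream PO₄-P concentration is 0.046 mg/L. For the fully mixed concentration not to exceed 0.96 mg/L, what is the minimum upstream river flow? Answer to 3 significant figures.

Set C_mix = 0.96: (Q·0.04600 + 2000·6.020) / (Q + 2000) = 0.96
→ Q = 2000·(6.020 − 0.96)/(0.96 − 0.04600) = 11070 L/s.

11100 L/s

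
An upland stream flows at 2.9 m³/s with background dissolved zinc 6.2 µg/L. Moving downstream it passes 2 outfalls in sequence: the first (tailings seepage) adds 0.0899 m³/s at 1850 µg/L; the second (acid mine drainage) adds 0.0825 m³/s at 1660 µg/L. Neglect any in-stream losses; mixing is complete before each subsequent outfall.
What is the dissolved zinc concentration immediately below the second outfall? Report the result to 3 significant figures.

105 µg/L

Below outfall 1: Q → 2.990 m³/s, C = (2.900·6.200 + 0.08990·1850)/2.990 = 61.64 µg/L.
Below outfall 2: Q → 3.072 m³/s, C = (2.990·61.64 + 0.08250·1660)/3.072 = 104.6 µg/L.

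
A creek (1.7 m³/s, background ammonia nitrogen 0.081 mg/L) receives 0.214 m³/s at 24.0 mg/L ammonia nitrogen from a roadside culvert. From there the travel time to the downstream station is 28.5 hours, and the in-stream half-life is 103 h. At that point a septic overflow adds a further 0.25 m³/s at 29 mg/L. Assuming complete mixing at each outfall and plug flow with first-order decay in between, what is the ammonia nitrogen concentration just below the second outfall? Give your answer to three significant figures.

Mass balance: C = (1.700·0.08100 + 0.2140·24.00) / 1.914 = 5.274/1.914 = 2.755 mg/L; combined flow 1.914 m³/s.
Half-life 103 h → k = ln 2 / 103 = 0.006730 h⁻¹ = 0.1615 d⁻¹.
First-order decay: C = 2.755·exp(−k·t) = 2.755·0.8255 = 2.274 mg/L.
Second outfall: C = (1.914·2.274 + 0.2500·29.00)/2.164 = 5.362 mg/L.

5.36 mg/L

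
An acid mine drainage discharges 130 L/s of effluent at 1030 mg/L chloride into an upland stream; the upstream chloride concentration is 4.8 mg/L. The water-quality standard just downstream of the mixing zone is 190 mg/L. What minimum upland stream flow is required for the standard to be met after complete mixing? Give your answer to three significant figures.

Set C_mix = 190: (Q·4.800 + 130.0·1030) / (Q + 130.0) = 190
→ Q = 130.0·(1030 − 190)/(190 − 4.800) = 589.6 L/s.

590 L/s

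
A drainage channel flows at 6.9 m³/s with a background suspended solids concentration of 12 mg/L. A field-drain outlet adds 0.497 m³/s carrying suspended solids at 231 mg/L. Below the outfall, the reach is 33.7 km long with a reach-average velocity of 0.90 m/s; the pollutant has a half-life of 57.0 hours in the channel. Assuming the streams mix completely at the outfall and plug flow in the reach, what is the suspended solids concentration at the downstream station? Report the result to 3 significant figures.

23.5 mg/L

Mixed concentration C = ΣQC/ΣQ = (6.900·12.00 + 0.4970·231.0) / 7.397 = 197.6/7.397 = 26.71 mg/L.
Travel time t = 33.7·1000 / 0.90 = 37440 s = 10.40 h.
Half-life 57.0 h → k = ln 2 / 57.0 = 0.01216 h⁻¹ = 0.2919 d⁻¹.
First-order decay: C = 26.71·exp(−k·t) = 26.71·0.8812 = 23.54 mg/L.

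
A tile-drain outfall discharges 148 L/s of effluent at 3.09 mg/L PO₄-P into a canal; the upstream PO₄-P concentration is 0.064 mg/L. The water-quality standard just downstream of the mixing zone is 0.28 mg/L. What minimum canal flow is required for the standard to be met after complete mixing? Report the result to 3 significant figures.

1930 L/s

Set C_mix = 0.28: (Q·0.06400 + 148.0·3.090) / (Q + 148.0) = 0.28
→ Q = 148.0·(3.090 − 0.28)/(0.28 − 0.06400) = 1925 L/s.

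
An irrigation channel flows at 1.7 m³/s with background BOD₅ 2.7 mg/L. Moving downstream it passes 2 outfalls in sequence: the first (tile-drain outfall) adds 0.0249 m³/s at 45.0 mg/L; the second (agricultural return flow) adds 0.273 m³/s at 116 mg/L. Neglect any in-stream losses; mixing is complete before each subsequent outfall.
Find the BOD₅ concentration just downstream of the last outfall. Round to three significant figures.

18.7 mg/L

Outfall 1: combined Q = 1.725 m³/s; C = (1.700·2.700 + 0.02490·45.00)/1.725 = 3.311 mg/L.
Outfall 2: combined Q = 1.998 m³/s; C = (1.725·3.311 + 0.2730·116.0)/1.998 = 18.71 mg/L.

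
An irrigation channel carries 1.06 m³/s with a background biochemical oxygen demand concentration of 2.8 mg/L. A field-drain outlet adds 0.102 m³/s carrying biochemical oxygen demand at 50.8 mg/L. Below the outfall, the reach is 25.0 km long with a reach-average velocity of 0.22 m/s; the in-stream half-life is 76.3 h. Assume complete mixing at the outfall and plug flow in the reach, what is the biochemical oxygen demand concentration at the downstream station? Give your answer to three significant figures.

5.26 mg/L

Flow-weighted average: C = (1.060·2.800 + 0.1020·50.80) / 1.162 = 8.150/1.162 = 7.013 mg/L.
Travel time t = 25.0·1000 / 0.22 = 113600 s = 31.57 h.
Half-life 76.3 h → k = ln 2 / 76.3 = 0.009084 h⁻¹ = 0.2180 d⁻¹.
After decay, C = 7.013 × e^(−kt) = 7.013 × 0.7507 = 5.265 mg/L.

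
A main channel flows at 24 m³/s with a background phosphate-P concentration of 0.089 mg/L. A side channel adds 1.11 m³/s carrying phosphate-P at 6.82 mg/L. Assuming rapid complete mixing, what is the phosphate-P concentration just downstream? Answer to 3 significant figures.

0.387 mg/L

Mixed concentration C = ΣQC/ΣQ = (24.00·0.08900 + 1.110·6.820) / 25.11 = 9.706/25.11 = 0.3865 mg/L.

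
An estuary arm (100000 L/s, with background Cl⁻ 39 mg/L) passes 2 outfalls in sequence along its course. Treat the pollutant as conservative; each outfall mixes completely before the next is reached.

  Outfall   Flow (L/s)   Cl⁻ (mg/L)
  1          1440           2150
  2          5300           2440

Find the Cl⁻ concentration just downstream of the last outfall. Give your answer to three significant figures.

187 mg/L

Outfall 1: combined Q = 101400 L/s; C = (100000·39.00 + 1440·2150)/101400 = 68.97 mg/L.
Outfall 2: combined Q = 106700 L/s; C = (101400·68.97 + 5300·2440)/106700 = 186.7 mg/L.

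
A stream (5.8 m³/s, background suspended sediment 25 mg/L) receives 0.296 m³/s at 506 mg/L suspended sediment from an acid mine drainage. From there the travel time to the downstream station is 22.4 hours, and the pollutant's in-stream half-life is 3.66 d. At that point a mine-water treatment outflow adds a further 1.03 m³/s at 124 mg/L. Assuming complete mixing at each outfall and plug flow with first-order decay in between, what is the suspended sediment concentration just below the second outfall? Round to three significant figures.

After mixing, C = (5.800·25.00 + 0.2960·506.0) / 6.096 = 294.8/6.096 = 48.36 mg/L; combined flow 6.096 m³/s.
Half-life 3.66 d → k = ln 2 / 3.66 = 0.1894 d⁻¹.
Applying C = C₀e^(−kt): 48.36 × 0.8380 = 40.52 mg/L.
Second outfall: C = (6.096·40.52 + 1.030·124.0)/7.126 = 52.59 mg/L.

52.6 mg/L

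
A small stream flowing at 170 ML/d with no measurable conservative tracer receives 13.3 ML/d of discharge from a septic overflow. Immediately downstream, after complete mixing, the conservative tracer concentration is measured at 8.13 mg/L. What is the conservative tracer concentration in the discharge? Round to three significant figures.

Mass balance: 170.0·0 + 13.30·Cₑ = 183.3·8.130
→ Cₑ = (183.3·8.130 − 170.0·0) / 13.30 = 112.0 mg/L.

112 mg/L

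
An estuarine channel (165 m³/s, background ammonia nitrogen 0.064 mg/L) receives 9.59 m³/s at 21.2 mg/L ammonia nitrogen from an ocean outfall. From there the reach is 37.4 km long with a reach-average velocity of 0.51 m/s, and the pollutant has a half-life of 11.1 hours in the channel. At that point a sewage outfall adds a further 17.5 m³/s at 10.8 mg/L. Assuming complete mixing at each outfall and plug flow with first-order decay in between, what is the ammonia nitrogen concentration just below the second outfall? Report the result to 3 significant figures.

After mixing, C = (165.0·0.06400 + 9.590·21.20) / 174.6 = 213.9/174.6 = 1.225 mg/L; combined flow 174.6 m³/s.
Travel time t = 37.4·1000 / 0.51 = 73330 s = 20.37 h.
Half-life 11.1 h → k = ln 2 / 11.1 = 0.06245 h⁻¹ = 1.499 d⁻¹.
Applying C = C₀e^(−kt): 1.225 × 0.2803 = 0.3433 mg/L.
Second outfall: C = (174.6·0.3433 + 17.50·10.80)/192.1 = 1.296 mg/L.

1.30 mg/L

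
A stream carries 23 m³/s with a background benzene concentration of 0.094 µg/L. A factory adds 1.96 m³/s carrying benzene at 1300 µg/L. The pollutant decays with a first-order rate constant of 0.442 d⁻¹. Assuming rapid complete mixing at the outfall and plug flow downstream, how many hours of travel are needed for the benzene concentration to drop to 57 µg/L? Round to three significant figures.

31.7 h

Conservation of mass: C = (23.00·0.09400 + 1.960·1300) / 24.96 = 2550/24.96 = 102.2 µg/L.
102.2·exp(−k·t) = 57 → t = ln(102.2/57)/k = 114100 s = 31.69 h.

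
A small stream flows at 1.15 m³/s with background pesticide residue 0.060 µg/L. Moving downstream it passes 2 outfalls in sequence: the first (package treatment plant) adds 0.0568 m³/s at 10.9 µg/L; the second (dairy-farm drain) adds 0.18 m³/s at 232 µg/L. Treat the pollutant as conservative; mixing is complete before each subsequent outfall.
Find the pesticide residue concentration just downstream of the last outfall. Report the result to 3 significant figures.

After outfall 1: Q = 1.150 + 0.05680 = 1.207 m³/s; C = (1.150·0.06000 + 0.05680·10.90)/1.207 = 0.5702 µg/L.
After outfall 2: Q = 1.207 + 0.1800 = 1.387 m³/s; C = (1.207·0.5702 + 0.1800·232.0)/1.387 = 30.61 µg/L.

30.6 µg/L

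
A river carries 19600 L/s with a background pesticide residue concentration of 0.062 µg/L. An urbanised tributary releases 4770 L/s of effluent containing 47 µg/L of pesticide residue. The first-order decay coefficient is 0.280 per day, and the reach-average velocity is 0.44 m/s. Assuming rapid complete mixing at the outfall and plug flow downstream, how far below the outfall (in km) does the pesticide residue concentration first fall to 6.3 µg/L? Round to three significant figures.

52.1 km

Flow-weighted average: C = (19600·0.06200 + 4770·47.00) / 24370 = 225400/24370 = 9.249 µg/L.
Set 9.249·exp(−k·t) = 6.3 → t = ln(9.249/6.3)/k = 118500 s = 32.91 h.
Distance = v·t = 0.44·118500 = 52140 m = 52.14 km.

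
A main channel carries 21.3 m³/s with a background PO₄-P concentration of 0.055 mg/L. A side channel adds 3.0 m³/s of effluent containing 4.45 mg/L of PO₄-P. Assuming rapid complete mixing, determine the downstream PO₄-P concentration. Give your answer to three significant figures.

0.598 mg/L

Conservation of mass: C = (21.30·0.05500 + 3.000·4.450) / 24.30 = 14.52/24.30 = 0.5976 mg/L.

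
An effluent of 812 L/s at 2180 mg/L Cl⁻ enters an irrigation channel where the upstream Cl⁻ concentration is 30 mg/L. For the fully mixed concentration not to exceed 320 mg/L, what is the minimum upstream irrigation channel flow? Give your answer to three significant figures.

5210 L/s

Set C_mix = 320: (Q·30.00 + 812.0·2180) / (Q + 812.0) = 320
→ Q = 812.0·(2180 − 320)/(320 − 30.00) = 5208 L/s.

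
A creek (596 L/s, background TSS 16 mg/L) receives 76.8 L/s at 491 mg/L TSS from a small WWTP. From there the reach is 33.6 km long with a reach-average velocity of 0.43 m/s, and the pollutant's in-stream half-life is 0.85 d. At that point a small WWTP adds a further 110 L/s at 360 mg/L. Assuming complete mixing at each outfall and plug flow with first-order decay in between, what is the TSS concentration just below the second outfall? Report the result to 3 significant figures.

79.5 mg/L

After mixing, C = (596.0·16.00 + 76.80·491.0) / 672.8 = 47240/672.8 = 70.22 mg/L; combined flow 672.8 L/s.
Travel time t = 33.6·1000 / 0.43 = 78140 s = 21.71 h.
Half-life 0.85 d → k = ln 2 / 0.85 = 0.8155 d⁻¹.
First-order decay: C = 70.22·exp(−k·t) = 70.22·0.4783 = 33.59 mg/L.
At the second outfall, C = (672.8·33.59 + 110.0·360.0) / (672.8 + 110.0) = 79.46 mg/L.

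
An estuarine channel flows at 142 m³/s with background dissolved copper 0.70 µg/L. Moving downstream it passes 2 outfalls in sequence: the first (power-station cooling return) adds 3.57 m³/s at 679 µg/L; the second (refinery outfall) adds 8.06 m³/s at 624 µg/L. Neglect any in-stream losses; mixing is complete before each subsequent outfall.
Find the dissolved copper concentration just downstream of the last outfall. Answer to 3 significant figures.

49.2 µg/L

Below outfall 1: Q → 145.6 m³/s, C = (142.0·0.7000 + 3.570·679.0)/145.6 = 17.33 µg/L.
Below outfall 2: Q → 153.6 m³/s, C = (145.6·17.33 + 8.060·624.0)/153.6 = 49.16 µg/L.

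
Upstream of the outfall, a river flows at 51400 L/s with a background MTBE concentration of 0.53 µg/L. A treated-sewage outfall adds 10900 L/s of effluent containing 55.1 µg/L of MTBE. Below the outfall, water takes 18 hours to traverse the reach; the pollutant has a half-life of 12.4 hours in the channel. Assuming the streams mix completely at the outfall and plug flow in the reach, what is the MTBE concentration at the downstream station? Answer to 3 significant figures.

3.68 µg/L

Conservation of mass: C = (51400·0.5300 + 10900·55.10) / 62300 = 627800/62300 = 10.08 µg/L.
Half-life 12.4 h → k = ln 2 / 12.4 = 0.05590 h⁻¹ = 1.342 d⁻¹.
Applying C = C₀e^(−kt): 10.08 × 0.3656 = 3.684 µg/L.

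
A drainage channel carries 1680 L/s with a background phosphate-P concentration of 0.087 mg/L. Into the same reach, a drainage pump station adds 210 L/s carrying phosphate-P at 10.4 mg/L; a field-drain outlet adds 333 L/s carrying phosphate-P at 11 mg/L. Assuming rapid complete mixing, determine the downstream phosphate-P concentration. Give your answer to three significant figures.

Flow-weighted average: C = (1680·0.08700 + 210.0·10.40 + 333.0·11.00) / 2223 = 5993/2223 = 2.696 mg/L.

2.70 mg/L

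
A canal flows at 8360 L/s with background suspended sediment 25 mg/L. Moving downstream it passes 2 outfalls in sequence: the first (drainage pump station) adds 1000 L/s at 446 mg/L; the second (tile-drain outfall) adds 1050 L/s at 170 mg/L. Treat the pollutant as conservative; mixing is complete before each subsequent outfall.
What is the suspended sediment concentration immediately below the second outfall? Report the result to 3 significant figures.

After outfall 1: Q = 8360 + 1000 = 9360 L/s; C = (8360·25.00 + 1000·446.0)/9360 = 69.98 mg/L.
After outfall 2: Q = 9360 + 1050 = 10410 L/s; C = (9360·69.98 + 1050·170.0)/10410 = 80.07 mg/L.

80.1 mg/L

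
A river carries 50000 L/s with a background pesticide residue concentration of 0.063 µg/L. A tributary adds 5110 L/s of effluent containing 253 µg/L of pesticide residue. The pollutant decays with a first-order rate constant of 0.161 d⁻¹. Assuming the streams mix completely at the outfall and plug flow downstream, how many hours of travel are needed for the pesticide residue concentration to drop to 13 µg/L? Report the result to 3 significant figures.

88.4 h

Mixed concentration C = ΣQC/ΣQ = (50000·0.06300 + 5110·253.0) / 55110 = 1296000/55110 = 23.52 µg/L.
23.52·exp(−k·t) = 13 → t = ln(23.52/13)/k = 318100 s = 88.36 h.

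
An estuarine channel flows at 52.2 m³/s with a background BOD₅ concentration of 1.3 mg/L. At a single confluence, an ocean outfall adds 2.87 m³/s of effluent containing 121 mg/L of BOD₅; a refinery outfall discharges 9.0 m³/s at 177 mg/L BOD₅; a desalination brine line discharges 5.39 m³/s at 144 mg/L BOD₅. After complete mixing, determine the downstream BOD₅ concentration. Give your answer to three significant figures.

After mixing, C = (52.20·1.300 + 2.870·121.0 + 9.000·177.0 + 5.390·144.0) / 69.46 = 2784/69.46 = 40.08 mg/L.

40.1 mg/L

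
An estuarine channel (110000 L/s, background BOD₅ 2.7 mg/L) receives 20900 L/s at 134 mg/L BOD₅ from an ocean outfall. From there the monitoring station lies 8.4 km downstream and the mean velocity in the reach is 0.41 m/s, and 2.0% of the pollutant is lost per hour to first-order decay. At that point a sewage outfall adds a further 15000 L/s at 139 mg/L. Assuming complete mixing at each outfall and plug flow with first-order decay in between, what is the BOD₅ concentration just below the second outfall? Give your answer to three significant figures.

33.2 mg/L

Mixed concentration C = ΣQC/ΣQ = (110000·2.700 + 20900·134.0) / 130900 = 3098000/130900 = 23.66 mg/L; combined flow 130900 L/s.
Travel time t = 8.4·1000 / 0.41 = 20490 s = 5.691 h.
2.0%/h lost → k = −ln(1 − 0.02) = 0.02020 h⁻¹.
First-order decay: C = 23.66·exp(−k·t) = 23.66·0.8914 = 21.09 mg/L.
At the second outfall, C = (130900·21.09 + 15000·139.0) / (130900 + 15000) = 33.22 mg/L.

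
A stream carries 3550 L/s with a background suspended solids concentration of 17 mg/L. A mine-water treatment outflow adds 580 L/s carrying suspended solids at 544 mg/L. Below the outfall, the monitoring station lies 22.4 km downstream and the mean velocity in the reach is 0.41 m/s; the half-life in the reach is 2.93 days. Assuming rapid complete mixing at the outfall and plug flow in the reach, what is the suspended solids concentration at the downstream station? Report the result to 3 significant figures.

78.4 mg/L

Mass balance: C = (3550·17.00 + 580.0·544.0) / 4130 = 375900/4130 = 91.01 mg/L.
Travel time t = 22.4·1000 / 0.41 = 54630 s = 15.18 h.
Half-life 2.93 d → k = ln 2 / 2.93 = 0.2366 d⁻¹.
After decay, C = 91.01 × e^(−kt) = 91.01 × 0.8611 = 78.36 mg/L.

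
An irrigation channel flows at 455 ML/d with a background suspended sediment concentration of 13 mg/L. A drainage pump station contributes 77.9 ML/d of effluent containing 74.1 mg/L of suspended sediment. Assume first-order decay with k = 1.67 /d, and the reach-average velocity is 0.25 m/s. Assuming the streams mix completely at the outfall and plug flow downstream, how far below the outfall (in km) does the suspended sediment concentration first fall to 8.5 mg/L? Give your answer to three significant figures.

Flow-weighted average: C = (455.0·13.00 + 77.90·74.10) / 532.9 = 11690/532.9 = 21.93 mg/L.
Set 21.93·exp(−k·t) = 8.5 → t = ln(21.93/8.5)/k = 49040 s = 13.62 h.
Distance = v·t = 0.25·49040 = 12260 m = 12.26 km.

12.3 km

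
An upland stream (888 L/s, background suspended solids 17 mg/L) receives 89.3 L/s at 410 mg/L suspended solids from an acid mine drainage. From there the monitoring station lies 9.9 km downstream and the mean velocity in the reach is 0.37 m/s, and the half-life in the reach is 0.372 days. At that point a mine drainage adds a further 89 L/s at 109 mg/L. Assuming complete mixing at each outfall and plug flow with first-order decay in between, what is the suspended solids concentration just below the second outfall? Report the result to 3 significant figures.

36.3 mg/L

Conservation of mass: C = (888.0·17.00 + 89.30·410.0) / 977.3 = 51710/977.3 = 52.91 mg/L; combined flow 977.3 L/s.
Travel time t = 9.9·1000 / 0.37 = 26760 s = 7.432 h.
Half-life 0.372 d → k = ln 2 / 0.372 = 1.863 d⁻¹.
After decay, C = 52.91 × e^(−kt) = 52.91 × 0.5616 = 29.71 mg/L.
At the second outfall, C = (977.3·29.71 + 89.00·109.0) / (977.3 + 89.00) = 36.33 mg/L.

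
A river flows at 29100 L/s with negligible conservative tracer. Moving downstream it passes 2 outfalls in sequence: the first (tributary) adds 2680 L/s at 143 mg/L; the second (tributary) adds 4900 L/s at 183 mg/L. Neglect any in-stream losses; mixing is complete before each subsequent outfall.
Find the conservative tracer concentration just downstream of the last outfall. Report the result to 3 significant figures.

After outfall 1: Q = 29100 + 2680 = 31780 L/s; C = (29100·0 + 2680·143.0)/31780 = 12.06 mg/L.
After outfall 2: Q = 31780 + 4900 = 36680 L/s; C = (31780·12.06 + 4900·183.0)/36680 = 34.89 mg/L.

34.9 mg/L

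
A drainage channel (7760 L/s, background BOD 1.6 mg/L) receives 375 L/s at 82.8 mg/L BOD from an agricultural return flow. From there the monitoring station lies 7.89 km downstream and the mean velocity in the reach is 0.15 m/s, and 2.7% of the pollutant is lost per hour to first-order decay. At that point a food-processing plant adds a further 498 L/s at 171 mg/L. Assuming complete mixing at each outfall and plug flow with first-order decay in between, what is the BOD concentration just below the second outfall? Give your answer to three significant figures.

13.2 mg/L

After mixing, C = (7760·1.600 + 375.0·82.80) / 8135 = 43470/8135 = 5.343 mg/L; combined flow 8135 L/s.
Travel time t = 7.89·1000 / 0.15 = 52600 s = 14.61 h.
2.7%/h lost → k = −ln(1 − 0.027) = 0.02737 h⁻¹.
Decay over the reach: 5.343·exp(−kt) = 5.343·0.6704 = 3.582 mg/L.
Second outfall: C = (8135·3.582 + 498.0·171.0)/8633 = 13.24 mg/L.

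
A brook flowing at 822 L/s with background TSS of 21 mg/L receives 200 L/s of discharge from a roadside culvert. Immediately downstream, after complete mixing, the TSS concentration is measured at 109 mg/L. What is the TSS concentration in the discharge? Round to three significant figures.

471 mg/L

Mass balance: 822.0·21.00 + 200.0·Cₑ = 1022·109.0
→ Cₑ = (1022·109.0 − 822.0·21.00) / 200.0 = 470.7 mg/L.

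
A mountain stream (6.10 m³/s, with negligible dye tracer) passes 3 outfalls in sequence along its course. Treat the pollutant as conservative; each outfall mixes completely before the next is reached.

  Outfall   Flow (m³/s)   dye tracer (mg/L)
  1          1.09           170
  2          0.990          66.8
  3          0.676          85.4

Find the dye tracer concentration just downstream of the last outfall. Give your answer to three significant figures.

34.9 mg/L

After outfall 1: Q = 6.100 + 1.090 = 7.190 m³/s; C = (6.100·0 + 1.090·170.0)/7.190 = 25.77 mg/L.
After outfall 2: Q = 7.190 + 0.9900 = 8.180 m³/s; C = (7.190·25.77 + 0.9900·66.80)/8.180 = 30.74 mg/L.
After outfall 3: Q = 8.180 + 0.6760 = 8.856 m³/s; C = (8.180·30.74 + 0.6760·85.40)/8.856 = 34.91 mg/L.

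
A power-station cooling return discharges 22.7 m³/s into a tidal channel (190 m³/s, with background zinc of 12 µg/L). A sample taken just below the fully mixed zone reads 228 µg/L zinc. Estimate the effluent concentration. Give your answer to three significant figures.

2040 µg/L

Mass balance: 190.0·12.00 + 22.70·Cₑ = 212.7·228.0
→ Cₑ = (212.7·228.0 − 190.0·12.00) / 22.70 = 2036 µg/L.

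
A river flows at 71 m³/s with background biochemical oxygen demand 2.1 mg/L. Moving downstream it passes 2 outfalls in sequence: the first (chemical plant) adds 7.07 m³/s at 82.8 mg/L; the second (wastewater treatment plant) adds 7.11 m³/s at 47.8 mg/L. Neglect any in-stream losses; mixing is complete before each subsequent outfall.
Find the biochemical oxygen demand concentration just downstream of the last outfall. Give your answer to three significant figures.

12.6 mg/L

Outfall 1: combined Q = 78.07 m³/s; C = (71.00·2.100 + 7.070·82.80)/78.07 = 9.408 mg/L.
Outfall 2: combined Q = 85.18 m³/s; C = (78.07·9.408 + 7.110·47.80)/85.18 = 12.61 mg/L.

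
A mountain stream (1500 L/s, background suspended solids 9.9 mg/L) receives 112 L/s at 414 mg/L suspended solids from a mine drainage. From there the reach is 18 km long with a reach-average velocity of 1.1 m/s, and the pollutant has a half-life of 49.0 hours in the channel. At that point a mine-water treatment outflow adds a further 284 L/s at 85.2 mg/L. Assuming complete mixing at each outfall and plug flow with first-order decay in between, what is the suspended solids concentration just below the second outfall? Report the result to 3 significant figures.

After mixing, C = (1500·9.900 + 112.0·414.0) / 1612 = 61220/1612 = 37.98 mg/L; combined flow 1612 L/s.
Travel time t = 18·1000 / 1.1 = 16360 s = 4.545 h.
Half-life 49.0 h → k = ln 2 / 49.0 = 0.01415 h⁻¹ = 0.3395 d⁻¹.
Decay over the reach: 37.98·exp(−kt) = 37.98·0.9377 = 35.61 mg/L.
Second outfall: C = (1612·35.61 + 284.0·85.20)/1896 = 43.04 mg/L.

43.0 mg/L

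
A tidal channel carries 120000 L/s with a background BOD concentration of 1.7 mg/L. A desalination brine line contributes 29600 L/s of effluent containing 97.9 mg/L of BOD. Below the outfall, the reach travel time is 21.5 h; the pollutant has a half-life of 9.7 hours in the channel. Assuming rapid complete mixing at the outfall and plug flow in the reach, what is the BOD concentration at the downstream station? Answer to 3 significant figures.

4.46 mg/L

Conservation of mass: C = (120000·1.700 + 29600·97.90) / 149600 = 3102000/149600 = 20.73 mg/L.
Half-life 9.7 h → k = ln 2 / 9.7 = 0.07146 h⁻¹ = 1.715 d⁻¹.
After decay, C = 20.73 × e^(−kt) = 20.73 × 0.2152 = 4.461 mg/L.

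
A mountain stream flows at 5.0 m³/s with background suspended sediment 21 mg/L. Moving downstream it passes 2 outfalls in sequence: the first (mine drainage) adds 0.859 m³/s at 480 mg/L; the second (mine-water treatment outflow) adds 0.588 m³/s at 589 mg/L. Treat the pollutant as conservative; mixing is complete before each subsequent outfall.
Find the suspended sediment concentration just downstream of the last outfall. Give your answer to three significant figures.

134 mg/L

After outfall 1: Q = 5.000 + 0.8590 = 5.859 m³/s; C = (5.000·21.00 + 0.8590·480.0)/5.859 = 88.29 mg/L.
After outfall 2: Q = 5.859 + 0.5880 = 6.447 m³/s; C = (5.859·88.29 + 0.5880·589.0)/6.447 = 134.0 mg/L.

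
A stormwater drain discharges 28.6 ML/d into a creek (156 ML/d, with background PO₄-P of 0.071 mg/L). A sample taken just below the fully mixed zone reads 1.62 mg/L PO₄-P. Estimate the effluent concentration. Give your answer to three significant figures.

Mass balance: 156.0·0.07100 + 28.60·Cₑ = 184.6·1.620
→ Cₑ = (184.6·1.620 − 156.0·0.07100) / 28.60 = 10.07 mg/L.

10.1 mg/L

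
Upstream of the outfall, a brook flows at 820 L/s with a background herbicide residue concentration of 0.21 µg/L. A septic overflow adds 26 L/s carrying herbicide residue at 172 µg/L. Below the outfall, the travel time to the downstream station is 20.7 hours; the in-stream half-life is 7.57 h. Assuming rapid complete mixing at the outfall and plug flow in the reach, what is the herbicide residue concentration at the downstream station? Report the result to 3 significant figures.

Conservation of mass: C = (820.0·0.2100 + 26.00·172.0) / 846.0 = 4644/846.0 = 5.490 µg/L.
Half-life 7.57 h → k = ln 2 / 7.57 = 0.09157 h⁻¹ = 2.198 d⁻¹.
Applying C = C₀e^(−kt): 5.490 × 0.1503 = 0.8249 µg/L.

0.825 µg/L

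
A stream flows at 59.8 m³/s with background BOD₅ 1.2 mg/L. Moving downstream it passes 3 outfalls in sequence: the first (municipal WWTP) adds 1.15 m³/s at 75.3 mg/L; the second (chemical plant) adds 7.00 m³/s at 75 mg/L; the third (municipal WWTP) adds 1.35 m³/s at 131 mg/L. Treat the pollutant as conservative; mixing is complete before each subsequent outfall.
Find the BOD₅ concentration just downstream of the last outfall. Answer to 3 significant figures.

12.4 mg/L

Below outfall 1: Q → 60.95 m³/s, C = (59.80·1.200 + 1.150·75.30)/60.95 = 2.598 mg/L.
Below outfall 2: Q → 67.95 m³/s, C = (60.95·2.598 + 7.000·75.00)/67.95 = 10.06 mg/L.
Below outfall 3: Q → 69.30 m³/s, C = (67.95·10.06 + 1.350·131.0)/69.30 = 12.41 mg/L.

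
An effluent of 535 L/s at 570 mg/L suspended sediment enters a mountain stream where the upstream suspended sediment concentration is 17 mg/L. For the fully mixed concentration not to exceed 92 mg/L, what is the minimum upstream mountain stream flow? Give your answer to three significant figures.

3410 L/s

Set C_mix = 92: (Q·17.00 + 535.0·570.0) / (Q + 535.0) = 92
→ Q = 535.0·(570.0 − 92)/(92 − 17.00) = 3410 L/s.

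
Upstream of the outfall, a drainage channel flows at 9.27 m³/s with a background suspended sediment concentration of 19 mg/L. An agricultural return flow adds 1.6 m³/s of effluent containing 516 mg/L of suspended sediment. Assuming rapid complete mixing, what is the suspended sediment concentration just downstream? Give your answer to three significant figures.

92.2 mg/L

Flow-weighted average: C = (9.270·19.00 + 1.600·516.0) / 10.87 = 1002/10.87 = 92.16 mg/L.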